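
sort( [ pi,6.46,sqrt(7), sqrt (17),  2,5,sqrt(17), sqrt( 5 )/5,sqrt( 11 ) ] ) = [sqrt(5)/5,2,sqrt( 7),pi,sqrt(11 ), sqrt (17), sqrt( 17 ), 5, 6.46]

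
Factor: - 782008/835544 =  - 19^( - 1 )*23^( - 1 )*409^1 = -409/437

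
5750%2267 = 1216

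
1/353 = 1/353 = 0.00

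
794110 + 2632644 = 3426754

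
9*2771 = 24939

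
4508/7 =644 = 644.00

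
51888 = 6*8648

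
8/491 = 8/491 =0.02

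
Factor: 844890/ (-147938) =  -3^1 * 5^1*7^( - 1)* 10567^(-1) * 28163^1   =  - 422445/73969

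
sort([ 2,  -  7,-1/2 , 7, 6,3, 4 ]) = [ - 7, - 1/2, 2, 3, 4, 6,7 ]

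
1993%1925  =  68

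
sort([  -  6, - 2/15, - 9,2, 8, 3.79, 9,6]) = [  -  9, - 6, - 2/15,2,  3.79,6, 8, 9 ]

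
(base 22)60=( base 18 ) 76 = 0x84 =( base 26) 52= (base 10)132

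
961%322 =317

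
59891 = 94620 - 34729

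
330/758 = 165/379 = 0.44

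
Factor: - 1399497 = -3^1*11^1*42409^1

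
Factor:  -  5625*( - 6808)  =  38295000 = 2^3*3^2*5^4*23^1*37^1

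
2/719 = 2/719 = 0.00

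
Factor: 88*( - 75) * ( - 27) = 2^3*3^4 *5^2*11^1= 178200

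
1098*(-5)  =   - 5490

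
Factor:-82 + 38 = -44 = -2^2 * 11^1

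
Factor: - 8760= - 2^3 *3^1* 5^1*73^1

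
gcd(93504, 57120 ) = 96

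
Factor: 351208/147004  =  614/257  =  2^1*257^(-1)*307^1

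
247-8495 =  - 8248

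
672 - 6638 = -5966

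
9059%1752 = 299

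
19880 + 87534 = 107414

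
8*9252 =74016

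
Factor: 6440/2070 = 2^2*3^( - 2 )*7^1 = 28/9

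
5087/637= 7 + 628/637 =7.99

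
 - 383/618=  - 1 + 235/618 = - 0.62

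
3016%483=118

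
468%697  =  468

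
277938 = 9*30882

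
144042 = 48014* 3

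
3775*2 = 7550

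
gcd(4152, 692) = 692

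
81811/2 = 40905+1/2 = 40905.50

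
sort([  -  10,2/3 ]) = [- 10, 2/3]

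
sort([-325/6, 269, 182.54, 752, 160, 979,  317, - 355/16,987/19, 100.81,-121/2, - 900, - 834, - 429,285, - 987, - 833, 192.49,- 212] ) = [ - 987, - 900,- 834,  -  833, - 429, - 212, - 121/2, - 325/6,-355/16, 987/19 , 100.81, 160,182.54,  192.49, 269, 285,317,752, 979 ]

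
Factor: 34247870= 2^1*5^1*31^1 * 110477^1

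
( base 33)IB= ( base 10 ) 605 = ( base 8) 1135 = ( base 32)it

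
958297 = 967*991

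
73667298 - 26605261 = 47062037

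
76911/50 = 76911/50 = 1538.22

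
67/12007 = 67/12007 = 0.01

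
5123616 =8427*608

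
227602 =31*7342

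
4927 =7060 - 2133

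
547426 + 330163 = 877589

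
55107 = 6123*9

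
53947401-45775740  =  8171661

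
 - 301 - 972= - 1273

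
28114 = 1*28114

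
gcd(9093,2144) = 1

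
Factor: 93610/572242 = 115/703 = 5^1*19^(- 1)*23^1*37^( - 1)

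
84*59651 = 5010684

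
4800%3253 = 1547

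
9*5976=53784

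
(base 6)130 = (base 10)54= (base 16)36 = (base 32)1M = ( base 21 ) 2C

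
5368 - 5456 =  - 88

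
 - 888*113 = -100344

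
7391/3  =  7391/3 = 2463.67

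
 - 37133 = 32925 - 70058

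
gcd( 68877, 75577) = 1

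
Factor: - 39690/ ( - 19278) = 5^1*7^1 * 17^(- 1) = 35/17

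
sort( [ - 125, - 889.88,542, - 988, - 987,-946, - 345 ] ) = [ - 988, - 987, - 946  , - 889.88, - 345,-125, 542 ] 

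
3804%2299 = 1505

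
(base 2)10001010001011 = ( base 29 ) AER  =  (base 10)8843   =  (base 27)C3E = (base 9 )13115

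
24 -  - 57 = 81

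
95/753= 95/753 = 0.13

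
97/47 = 97/47 = 2.06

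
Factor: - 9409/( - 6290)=2^( - 1)*5^(-1)*17^(-1)*37^(  -  1)*97^2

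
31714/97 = 326 +92/97 = 326.95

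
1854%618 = 0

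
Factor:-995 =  - 5^1 * 199^1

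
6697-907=5790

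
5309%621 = 341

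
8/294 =4/147= 0.03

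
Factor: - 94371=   -  3^1 * 83^1*379^1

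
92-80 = 12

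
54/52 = 1 + 1/26 = 1.04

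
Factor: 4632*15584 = 72185088 = 2^8*3^1* 193^1 * 487^1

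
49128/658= 24564/329 = 74.66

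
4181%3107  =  1074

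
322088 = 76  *4238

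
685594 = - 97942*( - 7)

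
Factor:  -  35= - 5^1*7^1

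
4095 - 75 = 4020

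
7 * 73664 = 515648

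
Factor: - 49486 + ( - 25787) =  - 3^1 * 11^1*2281^1 = - 75273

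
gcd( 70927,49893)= 1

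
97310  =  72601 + 24709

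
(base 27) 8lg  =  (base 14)24a3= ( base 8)14417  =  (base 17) 1536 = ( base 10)6415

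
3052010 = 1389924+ 1662086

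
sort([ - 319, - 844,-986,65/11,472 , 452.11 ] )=[ - 986,-844,-319,65/11,452.11,472] 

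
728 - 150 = 578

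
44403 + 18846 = 63249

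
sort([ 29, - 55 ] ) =[-55,29]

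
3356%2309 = 1047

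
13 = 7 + 6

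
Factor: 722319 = 3^1 * 13^1*18521^1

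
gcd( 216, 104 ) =8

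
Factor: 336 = 2^4 * 3^1*7^1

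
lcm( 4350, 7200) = 208800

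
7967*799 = 6365633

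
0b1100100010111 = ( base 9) 8726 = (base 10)6423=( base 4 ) 1210113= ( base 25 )a6n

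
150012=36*4167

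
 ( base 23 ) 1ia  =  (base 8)1671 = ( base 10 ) 953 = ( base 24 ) 1fh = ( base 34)s1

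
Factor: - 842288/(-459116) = 244/133 = 2^2*7^( - 1 )*19^ ( - 1)*61^1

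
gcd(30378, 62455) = 1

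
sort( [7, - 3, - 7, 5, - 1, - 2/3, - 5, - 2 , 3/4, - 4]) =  [ - 7,  -  5 , - 4,-3, - 2,- 1, - 2/3, 3/4,5, 7]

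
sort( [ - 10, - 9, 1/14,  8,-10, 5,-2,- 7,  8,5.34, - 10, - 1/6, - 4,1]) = [ - 10,- 10,-10,  -  9, - 7, - 4,- 2,-1/6,1/14, 1, 5, 5.34,  8, 8]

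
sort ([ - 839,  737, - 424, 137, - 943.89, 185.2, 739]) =[  -  943.89,- 839,  -  424  ,  137, 185.2, 737,739] 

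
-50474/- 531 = 50474/531 = 95.05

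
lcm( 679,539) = 52283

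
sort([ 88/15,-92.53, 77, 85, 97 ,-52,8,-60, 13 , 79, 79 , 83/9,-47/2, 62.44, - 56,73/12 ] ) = [ - 92.53, - 60,  -  56, - 52,-47/2, 88/15, 73/12,8, 83/9 , 13,  62.44,  77, 79,79,85,  97]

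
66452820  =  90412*735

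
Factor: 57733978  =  2^1*59^1*673^1*727^1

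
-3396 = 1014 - 4410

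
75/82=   75/82 = 0.91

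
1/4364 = 1/4364 = 0.00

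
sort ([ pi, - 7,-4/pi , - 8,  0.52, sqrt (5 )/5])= [ -8, - 7, - 4/pi , sqrt(5)/5,0.52,pi] 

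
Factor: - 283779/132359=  - 3^2*107^(-1) * 1237^( - 1)*31531^1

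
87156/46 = 1894+16/23 = 1894.70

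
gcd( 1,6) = 1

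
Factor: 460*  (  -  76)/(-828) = 380/9 =2^2 * 3^ (-2)*5^1*19^1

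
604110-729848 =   -  125738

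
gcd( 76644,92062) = 2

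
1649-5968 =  - 4319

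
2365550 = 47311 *50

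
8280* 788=6524640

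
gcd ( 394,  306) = 2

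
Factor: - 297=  - 3^3*11^1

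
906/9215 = 906/9215 = 0.10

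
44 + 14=58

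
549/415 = 1 + 134/415 = 1.32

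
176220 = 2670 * 66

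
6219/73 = 85  +  14/73 =85.19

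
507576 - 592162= - 84586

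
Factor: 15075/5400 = 67/24 = 2^( - 3)*3^(-1)*67^1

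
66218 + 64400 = 130618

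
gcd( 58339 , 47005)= 1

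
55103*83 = 4573549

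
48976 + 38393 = 87369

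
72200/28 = 18050/7 = 2578.57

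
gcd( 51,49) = 1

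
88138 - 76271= 11867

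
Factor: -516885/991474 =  - 30405/58322 = -2^(-1) *3^1*5^1 * 11^ ( - 2) * 241^( - 1 ) * 2027^1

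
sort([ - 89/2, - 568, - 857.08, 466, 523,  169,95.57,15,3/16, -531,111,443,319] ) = [ - 857.08, - 568, - 531, -89/2,3/16 , 15,95.57, 111,169, 319,443,466,  523] 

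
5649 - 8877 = -3228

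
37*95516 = 3534092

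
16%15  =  1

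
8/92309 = 8/92309 = 0.00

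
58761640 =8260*7114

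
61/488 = 1/8 = 0.12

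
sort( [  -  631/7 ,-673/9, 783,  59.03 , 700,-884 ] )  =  [-884,-631/7,-673/9, 59.03,  700,783 ]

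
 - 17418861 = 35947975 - 53366836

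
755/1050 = 151/210 = 0.72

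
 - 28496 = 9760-38256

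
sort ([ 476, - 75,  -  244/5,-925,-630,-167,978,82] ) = [  -  925, - 630, - 167, - 75,  -  244/5,82, 476, 978] 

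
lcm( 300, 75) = 300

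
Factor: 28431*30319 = 861999489 = 3^7*13^1*30319^1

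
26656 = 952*28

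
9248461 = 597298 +8651163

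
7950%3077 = 1796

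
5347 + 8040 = 13387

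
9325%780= 745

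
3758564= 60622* 62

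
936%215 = 76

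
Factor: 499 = 499^1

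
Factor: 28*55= 1540 = 2^2*5^1*7^1*11^1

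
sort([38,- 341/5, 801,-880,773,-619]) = [ - 880,-619,-341/5, 38 , 773,801]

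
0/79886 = 0 = 0.00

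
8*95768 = 766144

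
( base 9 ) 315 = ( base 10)257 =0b100000001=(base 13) 16a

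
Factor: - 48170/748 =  - 24085/374 = - 2^(- 1 )*5^1 * 11^(- 1)*17^( - 1 )*4817^1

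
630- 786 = -156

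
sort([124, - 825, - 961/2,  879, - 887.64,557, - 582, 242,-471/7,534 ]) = [ - 887.64, - 825,-582, -961/2, - 471/7,124,242, 534,557,879] 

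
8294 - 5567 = 2727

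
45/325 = 9/65 = 0.14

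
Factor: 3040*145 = 440800 = 2^5*5^2*19^1*29^1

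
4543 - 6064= - 1521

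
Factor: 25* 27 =3^3*5^2 = 675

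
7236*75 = 542700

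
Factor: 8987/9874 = 2^( - 1)*11^1*19^1*43^1 * 4937^(-1) 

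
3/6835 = 3/6835  =  0.00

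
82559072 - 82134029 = 425043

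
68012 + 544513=612525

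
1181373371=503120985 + 678252386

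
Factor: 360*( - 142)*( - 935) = 47797200 = 2^4*3^2*5^2*11^1*17^1*71^1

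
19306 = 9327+9979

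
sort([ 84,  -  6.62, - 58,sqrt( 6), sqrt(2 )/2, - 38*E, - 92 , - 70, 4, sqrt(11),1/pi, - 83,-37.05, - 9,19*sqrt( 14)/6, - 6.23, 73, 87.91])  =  [ - 38*E, - 92 ,-83, - 70, - 58, - 37.05 , - 9, -6.62,-6.23,1/pi, sqrt( 2)/2, sqrt( 6), sqrt( 11),4, 19* sqrt(14)/6,  73, 84,87.91]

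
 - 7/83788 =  - 7/83788 = - 0.00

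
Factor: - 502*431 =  - 216362 = - 2^1*251^1  *431^1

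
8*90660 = 725280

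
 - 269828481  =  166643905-436472386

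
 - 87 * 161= - 14007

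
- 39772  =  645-40417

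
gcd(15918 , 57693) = 3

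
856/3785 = 856/3785 = 0.23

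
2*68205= 136410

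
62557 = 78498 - 15941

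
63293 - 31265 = 32028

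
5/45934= 5/45934= 0.00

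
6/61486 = 3/30743=0.00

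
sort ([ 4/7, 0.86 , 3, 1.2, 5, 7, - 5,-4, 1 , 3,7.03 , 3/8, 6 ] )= [ - 5, - 4,3/8, 4/7,0.86, 1,1.2,3 , 3, 5, 6, 7, 7.03]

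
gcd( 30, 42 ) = 6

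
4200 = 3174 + 1026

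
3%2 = 1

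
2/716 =1/358 = 0.00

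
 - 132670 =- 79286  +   - 53384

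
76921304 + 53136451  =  130057755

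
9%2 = 1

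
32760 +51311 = 84071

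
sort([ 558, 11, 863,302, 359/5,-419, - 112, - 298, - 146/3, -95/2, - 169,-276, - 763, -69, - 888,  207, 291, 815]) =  [ - 888, - 763, -419, - 298, - 276, - 169,-112, - 69, - 146/3, - 95/2,11,359/5,207, 291,302,558, 815,  863 ]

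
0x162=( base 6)1350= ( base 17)13e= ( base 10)354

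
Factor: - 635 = - 5^1  *  127^1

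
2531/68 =2531/68 =37.22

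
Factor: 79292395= 5^1*7^1 *13^1*229^1*761^1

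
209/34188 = 19/3108 = 0.01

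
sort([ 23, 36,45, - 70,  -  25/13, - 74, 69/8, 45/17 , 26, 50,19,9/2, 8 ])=[-74, - 70, - 25/13, 45/17, 9/2 , 8, 69/8, 19, 23,26, 36 , 45,50]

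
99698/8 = 49849/4 = 12462.25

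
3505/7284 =3505/7284 = 0.48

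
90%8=2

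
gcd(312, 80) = 8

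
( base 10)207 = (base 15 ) DC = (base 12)153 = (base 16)cf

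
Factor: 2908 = 2^2*727^1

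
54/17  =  54/17 = 3.18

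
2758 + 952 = 3710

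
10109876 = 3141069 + 6968807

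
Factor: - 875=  - 5^3 * 7^1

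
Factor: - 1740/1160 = -3/2=- 2^( - 1)*3^1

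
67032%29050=8932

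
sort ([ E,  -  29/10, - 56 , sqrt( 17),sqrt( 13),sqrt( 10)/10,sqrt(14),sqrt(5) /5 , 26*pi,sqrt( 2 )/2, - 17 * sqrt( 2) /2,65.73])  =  [ -56, - 17*sqrt( 2)/2, - 29/10,sqrt( 10 ) /10,sqrt( 5)/5,sqrt( 2)/2,E, sqrt(13 ),  sqrt( 14),sqrt(17),65.73, 26 * pi]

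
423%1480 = 423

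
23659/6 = 23659/6=3943.17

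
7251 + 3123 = 10374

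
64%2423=64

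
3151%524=7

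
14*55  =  770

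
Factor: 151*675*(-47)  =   -4790475= - 3^3 * 5^2*47^1*151^1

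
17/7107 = 17/7107 = 0.00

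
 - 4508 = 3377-7885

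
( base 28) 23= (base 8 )73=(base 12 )4b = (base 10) 59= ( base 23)2d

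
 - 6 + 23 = 17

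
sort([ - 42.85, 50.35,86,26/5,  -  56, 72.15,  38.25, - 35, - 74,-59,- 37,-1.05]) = [ - 74, - 59, -56, - 42.85, - 37, -35, - 1.05,26/5,38.25, 50.35,72.15,86]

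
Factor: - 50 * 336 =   -  2^5*3^1 *5^2 * 7^1 = - 16800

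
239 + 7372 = 7611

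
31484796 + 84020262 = 115505058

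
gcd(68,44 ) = 4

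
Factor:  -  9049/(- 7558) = 2^(  -  1)*3779^(  -  1)*9049^1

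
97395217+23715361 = 121110578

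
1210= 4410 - 3200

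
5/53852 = 5/53852 = 0.00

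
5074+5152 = 10226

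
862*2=1724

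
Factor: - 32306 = - 2^1*29^1 * 557^1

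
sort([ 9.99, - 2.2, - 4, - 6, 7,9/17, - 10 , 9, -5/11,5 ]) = [ - 10, - 6, - 4, - 2.2, - 5/11,9/17,5,7 , 9  ,  9.99] 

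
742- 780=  - 38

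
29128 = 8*3641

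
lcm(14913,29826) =29826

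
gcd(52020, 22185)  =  765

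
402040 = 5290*76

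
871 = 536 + 335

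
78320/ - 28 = -2798+6/7 = - 2797.14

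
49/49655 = 49/49655 = 0.00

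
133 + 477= 610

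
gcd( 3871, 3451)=7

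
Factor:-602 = -2^1*7^1*43^1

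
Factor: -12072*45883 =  - 553899576=- 2^3*3^1*17^1*503^1*2699^1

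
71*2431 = 172601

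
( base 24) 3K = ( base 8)134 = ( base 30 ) 32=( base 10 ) 92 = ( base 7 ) 161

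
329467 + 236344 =565811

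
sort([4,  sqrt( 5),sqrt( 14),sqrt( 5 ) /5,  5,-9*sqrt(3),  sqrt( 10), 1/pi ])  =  [ - 9*sqrt(3 ),1/pi, sqrt(5 )/5, sqrt( 5), sqrt( 10), sqrt( 14), 4, 5]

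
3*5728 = 17184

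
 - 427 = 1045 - 1472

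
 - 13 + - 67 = -80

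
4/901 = 4/901 = 0.00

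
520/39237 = 520/39237  =  0.01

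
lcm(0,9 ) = 0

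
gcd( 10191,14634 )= 3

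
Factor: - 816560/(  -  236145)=2^4 *3^(-1)*7^( - 1 )*13^( - 1)*59^1 = 944/273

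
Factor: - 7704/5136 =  -2^( - 1)*3^1 = - 3/2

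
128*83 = 10624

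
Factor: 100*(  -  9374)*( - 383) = 359024200=   2^3*5^2*43^1* 109^1*383^1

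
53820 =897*60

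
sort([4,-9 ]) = [ - 9,4]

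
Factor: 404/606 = 2^1*3^( - 1 )  =  2/3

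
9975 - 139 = 9836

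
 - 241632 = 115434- 357066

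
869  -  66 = 803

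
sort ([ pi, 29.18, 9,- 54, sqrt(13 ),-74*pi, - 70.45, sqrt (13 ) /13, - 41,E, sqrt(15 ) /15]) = [ - 74*pi, - 70.45, - 54,-41,sqrt (15)/15, sqrt (13) /13, E,pi, sqrt(13), 9,29.18 ]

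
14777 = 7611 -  - 7166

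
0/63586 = 0 = 0.00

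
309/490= 309/490= 0.63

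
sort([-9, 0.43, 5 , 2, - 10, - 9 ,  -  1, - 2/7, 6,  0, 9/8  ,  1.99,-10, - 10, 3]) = [ - 10, - 10, - 10,-9, - 9, - 1, - 2/7,  0,  0.43,  9/8, 1.99, 2, 3, 5, 6 ]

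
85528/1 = 85528= 85528.00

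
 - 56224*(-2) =112448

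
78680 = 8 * 9835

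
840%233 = 141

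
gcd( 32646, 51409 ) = 1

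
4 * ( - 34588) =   -  138352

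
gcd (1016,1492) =4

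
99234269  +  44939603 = 144173872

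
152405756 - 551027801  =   - 398622045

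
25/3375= 1/135 = 0.01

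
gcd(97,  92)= 1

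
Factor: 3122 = 2^1 * 7^1*223^1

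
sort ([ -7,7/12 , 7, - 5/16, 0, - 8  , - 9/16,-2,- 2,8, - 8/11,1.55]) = [ - 8, - 7, - 2, - 2, -8/11, - 9/16, - 5/16,0, 7/12,1.55, 7,8]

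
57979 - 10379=47600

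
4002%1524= 954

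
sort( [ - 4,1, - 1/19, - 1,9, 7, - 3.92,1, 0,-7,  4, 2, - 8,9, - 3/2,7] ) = [-8,-7,-4, - 3.92,-3/2,  -  1,-1/19,0, 1,1,2, 4, 7,7,9, 9]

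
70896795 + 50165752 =121062547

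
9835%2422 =147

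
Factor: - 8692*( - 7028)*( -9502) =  - 580452246752= -  2^5 * 7^1 * 41^1*53^1*251^1 * 4751^1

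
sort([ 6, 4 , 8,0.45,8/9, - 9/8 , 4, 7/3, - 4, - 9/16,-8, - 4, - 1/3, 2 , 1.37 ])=[ - 8 , -4 , - 4, - 9/8, -9/16,- 1/3 , 0.45,8/9, 1.37 , 2, 7/3 , 4, 4,6, 8 ]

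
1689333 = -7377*(  -  229)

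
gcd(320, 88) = 8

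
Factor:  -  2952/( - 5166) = 4/7 = 2^2*7^( - 1) 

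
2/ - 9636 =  - 1/4818 =- 0.00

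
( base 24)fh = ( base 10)377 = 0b101111001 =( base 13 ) 230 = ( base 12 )275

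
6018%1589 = 1251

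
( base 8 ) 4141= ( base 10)2145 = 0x861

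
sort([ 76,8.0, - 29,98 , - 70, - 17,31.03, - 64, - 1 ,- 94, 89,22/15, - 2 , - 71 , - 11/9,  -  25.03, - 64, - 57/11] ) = [ - 94, - 71, - 70, - 64, - 64, - 29 , - 25.03,  -  17, - 57/11, - 2, - 11/9, - 1, 22/15, 8.0,  31.03, 76, 89, 98]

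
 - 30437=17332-47769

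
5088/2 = 2544 = 2544.00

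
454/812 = 227/406  =  0.56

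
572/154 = 3 + 5/7= 3.71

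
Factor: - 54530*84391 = -2^1*5^1*7^1*19^1*41^1*84391^1 = -4601841230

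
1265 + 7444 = 8709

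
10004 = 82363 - 72359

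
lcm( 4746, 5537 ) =33222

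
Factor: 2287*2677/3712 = 6122299/3712 = 2^( - 7 ) * 29^(-1 )*2287^1*2677^1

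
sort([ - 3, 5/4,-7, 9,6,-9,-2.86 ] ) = [ -9, - 7,-3,- 2.86, 5/4,6,9]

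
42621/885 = 48 + 47/295 = 48.16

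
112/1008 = 1/9 = 0.11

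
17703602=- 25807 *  ( -686 )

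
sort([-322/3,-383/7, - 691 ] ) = [ - 691, - 322/3, - 383/7] 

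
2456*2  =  4912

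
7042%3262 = 518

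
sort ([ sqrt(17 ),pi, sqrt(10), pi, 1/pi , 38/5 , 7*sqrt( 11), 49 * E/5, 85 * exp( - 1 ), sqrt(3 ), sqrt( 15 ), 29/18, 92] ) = [1/pi, 29/18, sqrt( 3),pi, pi  ,  sqrt (10),sqrt (15 ), sqrt ( 17), 38/5 , 7  *  sqrt( 11),49*E/5,85*exp(  -  1),92]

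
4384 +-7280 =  - 2896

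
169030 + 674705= 843735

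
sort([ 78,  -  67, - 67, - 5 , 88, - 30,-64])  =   [ - 67, - 67, - 64 ,  -  30, - 5 , 78 , 88 ]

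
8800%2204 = 2188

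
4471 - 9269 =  - 4798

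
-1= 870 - 871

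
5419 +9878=15297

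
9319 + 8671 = 17990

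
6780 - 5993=787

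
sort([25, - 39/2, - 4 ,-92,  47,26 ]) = [-92, - 39/2 ,-4,25,26 , 47 ]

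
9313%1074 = 721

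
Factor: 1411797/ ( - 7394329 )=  - 3^1*1637^( - 1 )*4517^( - 1)*470599^1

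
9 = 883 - 874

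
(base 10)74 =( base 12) 62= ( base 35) 24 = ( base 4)1022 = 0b1001010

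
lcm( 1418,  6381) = 12762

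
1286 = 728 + 558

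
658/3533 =658/3533 = 0.19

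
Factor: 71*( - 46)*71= - 2^1*23^1*71^2=- 231886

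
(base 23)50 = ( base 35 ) 3A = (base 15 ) 7A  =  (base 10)115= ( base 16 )73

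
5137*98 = 503426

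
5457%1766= 159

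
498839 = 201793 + 297046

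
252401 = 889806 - 637405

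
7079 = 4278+2801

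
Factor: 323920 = 2^4*5^1*4049^1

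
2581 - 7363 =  - 4782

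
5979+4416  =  10395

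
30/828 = 5/138 =0.04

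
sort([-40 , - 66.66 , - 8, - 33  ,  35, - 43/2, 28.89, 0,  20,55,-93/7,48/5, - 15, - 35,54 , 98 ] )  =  [ - 66.66, - 40, - 35, - 33,-43/2, - 15, - 93/7,-8,0, 48/5, 20,28.89, 35,54, 55,98] 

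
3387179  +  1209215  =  4596394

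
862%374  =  114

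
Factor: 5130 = 2^1*3^3*5^1*19^1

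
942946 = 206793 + 736153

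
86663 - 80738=5925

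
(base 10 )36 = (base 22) 1e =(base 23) 1D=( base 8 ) 44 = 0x24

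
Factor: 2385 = 3^2*5^1*53^1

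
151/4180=151/4180 = 0.04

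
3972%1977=18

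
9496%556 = 44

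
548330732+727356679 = 1275687411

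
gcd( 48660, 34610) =10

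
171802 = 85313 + 86489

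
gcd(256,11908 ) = 4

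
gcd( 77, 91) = 7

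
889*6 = 5334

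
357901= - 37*( - 9673 )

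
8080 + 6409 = 14489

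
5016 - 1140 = 3876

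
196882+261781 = 458663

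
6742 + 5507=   12249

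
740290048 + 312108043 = 1052398091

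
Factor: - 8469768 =-2^3*3^1*352907^1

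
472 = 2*236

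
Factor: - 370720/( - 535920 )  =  662/957 = 2^1 * 3^ ( - 1 ) * 11^( - 1)*29^ ( - 1 )*331^1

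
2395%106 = 63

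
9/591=3/197 = 0.02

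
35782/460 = 77 + 181/230 = 77.79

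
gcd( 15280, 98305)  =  5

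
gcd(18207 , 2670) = 3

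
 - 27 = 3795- 3822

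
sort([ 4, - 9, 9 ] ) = [ - 9, 4,9 ]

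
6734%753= 710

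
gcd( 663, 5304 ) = 663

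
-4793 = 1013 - 5806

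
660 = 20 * 33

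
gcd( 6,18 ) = 6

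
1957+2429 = 4386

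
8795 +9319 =18114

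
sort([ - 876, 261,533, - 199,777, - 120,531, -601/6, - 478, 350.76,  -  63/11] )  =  [-876, - 478, - 199, - 120, - 601/6, - 63/11,261,350.76, 531, 533,777] 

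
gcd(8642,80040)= 58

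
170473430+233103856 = 403577286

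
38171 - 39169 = -998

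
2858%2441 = 417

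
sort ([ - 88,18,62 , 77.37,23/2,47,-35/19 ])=[- 88, - 35/19, 23/2,18,47, 62,77.37 ]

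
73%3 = 1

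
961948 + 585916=1547864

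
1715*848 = 1454320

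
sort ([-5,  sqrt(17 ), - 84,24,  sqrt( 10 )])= [-84, - 5,sqrt( 10 ), sqrt(17), 24 ] 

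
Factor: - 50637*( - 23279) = 1178778723 = 3^1* 16879^1 *23279^1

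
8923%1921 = 1239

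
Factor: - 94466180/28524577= - 2^2*5^1*23^( - 1 )*37^1*127657^1 * 1240199^( - 1)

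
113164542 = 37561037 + 75603505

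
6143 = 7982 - 1839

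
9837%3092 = 561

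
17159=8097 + 9062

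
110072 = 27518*4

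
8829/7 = 1261 + 2/7 = 1261.29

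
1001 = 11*91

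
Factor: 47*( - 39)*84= -2^2*3^2*7^1*13^1*47^1 = - 153972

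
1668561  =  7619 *219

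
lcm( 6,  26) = 78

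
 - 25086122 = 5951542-31037664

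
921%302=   15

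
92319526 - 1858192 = 90461334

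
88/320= 11/40= 0.28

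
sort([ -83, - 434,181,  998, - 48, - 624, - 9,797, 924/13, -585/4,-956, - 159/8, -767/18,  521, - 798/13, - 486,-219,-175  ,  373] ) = [  -  956, - 624, - 486, - 434, - 219,-175, - 585/4 ,-83,  -  798/13,-48, - 767/18,-159/8, - 9 , 924/13 , 181, 373, 521,  797, 998] 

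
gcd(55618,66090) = 2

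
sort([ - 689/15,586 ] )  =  [  -  689/15,586]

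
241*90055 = 21703255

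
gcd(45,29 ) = 1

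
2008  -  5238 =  - 3230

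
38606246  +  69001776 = 107608022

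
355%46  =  33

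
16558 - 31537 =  - 14979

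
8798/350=4399/175 =25.14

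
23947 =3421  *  7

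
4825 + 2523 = 7348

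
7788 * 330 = 2570040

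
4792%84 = 4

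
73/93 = 73/93 = 0.78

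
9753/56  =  9753/56  =  174.16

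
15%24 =15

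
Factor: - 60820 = - 2^2*5^1*3041^1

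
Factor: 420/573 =140/191=2^2*5^1*7^1  *  191^ (-1)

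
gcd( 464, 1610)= 2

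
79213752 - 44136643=35077109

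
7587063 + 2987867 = 10574930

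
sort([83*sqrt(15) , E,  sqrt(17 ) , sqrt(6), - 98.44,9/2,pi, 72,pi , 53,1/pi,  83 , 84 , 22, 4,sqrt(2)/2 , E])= [  -  98.44 , 1/pi,sqrt( 2 ) /2 , sqrt ( 6),E,E, pi,  pi, 4, sqrt( 17),9/2 , 22,  53,72,83,84,83 *sqrt(15 ) ]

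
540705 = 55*9831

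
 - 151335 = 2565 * ( -59 )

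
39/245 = 39/245 = 0.16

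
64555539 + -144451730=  - 79896191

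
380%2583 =380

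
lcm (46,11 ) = 506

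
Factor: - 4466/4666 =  - 2233/2333 = - 7^1 * 11^1  *  29^1*2333^( - 1)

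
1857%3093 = 1857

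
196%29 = 22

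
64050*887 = 56812350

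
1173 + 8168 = 9341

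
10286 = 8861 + 1425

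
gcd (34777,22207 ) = 419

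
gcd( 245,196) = 49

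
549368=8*68671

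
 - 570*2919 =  - 1663830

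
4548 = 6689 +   -  2141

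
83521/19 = 83521/19=4395.84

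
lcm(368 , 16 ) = 368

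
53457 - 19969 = 33488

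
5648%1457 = 1277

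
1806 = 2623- 817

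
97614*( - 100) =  - 9761400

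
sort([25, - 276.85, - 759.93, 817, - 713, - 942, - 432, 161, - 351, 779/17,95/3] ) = [ - 942, - 759.93, - 713, - 432, - 351 , - 276.85,25, 95/3,779/17, 161,817 ]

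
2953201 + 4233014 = 7186215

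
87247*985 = 85938295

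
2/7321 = 2/7321 = 0.00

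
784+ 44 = 828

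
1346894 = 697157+649737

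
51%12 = 3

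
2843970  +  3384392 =6228362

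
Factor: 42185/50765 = 59/71 = 59^1*71^( - 1 ) 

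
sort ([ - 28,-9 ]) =[ - 28, - 9]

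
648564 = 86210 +562354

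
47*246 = 11562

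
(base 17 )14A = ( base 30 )c7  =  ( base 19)106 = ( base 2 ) 101101111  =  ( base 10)367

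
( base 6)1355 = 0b101100111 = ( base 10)359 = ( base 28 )CN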